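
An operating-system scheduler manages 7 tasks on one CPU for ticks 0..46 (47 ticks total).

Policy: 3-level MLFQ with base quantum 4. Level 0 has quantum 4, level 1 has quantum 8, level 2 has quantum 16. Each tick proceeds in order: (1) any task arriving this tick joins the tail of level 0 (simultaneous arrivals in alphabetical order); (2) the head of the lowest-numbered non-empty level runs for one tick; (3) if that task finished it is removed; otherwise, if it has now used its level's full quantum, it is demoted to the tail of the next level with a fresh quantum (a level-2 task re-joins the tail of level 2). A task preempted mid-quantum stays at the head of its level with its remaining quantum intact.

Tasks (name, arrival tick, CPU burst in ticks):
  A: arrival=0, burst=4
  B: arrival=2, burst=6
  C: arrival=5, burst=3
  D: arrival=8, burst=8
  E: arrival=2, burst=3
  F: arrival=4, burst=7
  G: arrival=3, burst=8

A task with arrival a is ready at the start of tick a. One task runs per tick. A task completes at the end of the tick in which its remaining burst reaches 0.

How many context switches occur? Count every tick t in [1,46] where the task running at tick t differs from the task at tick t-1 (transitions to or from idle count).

t=0: L0/L1/L2 = A/-/- → run A
t=1: L0/L1/L2 = A/-/- → run A
t=2: L0/L1/L2 = ABE/-/- → run A
t=3: L0/L1/L2 = ABEG/-/- → run A
t=4: L0/L1/L2 = BEGF/-/- → run B
t=5: L0/L1/L2 = BEGFC/-/- → run B
t=6: L0/L1/L2 = BEGFC/-/- → run B
t=7: L0/L1/L2 = BEGFC/-/- → run B
t=8: L0/L1/L2 = EGFCD/B/- → run E
t=9: L0/L1/L2 = EGFCD/B/- → run E
t=10: L0/L1/L2 = EGFCD/B/- → run E
t=11: L0/L1/L2 = GFCD/B/- → run G
t=12: L0/L1/L2 = GFCD/B/- → run G
t=13: L0/L1/L2 = GFCD/B/- → run G
t=14: L0/L1/L2 = GFCD/B/- → run G
t=15: L0/L1/L2 = FCD/BG/- → run F
t=16: L0/L1/L2 = FCD/BG/- → run F
t=17: L0/L1/L2 = FCD/BG/- → run F
t=18: L0/L1/L2 = FCD/BG/- → run F
t=19: L0/L1/L2 = CD/BGF/- → run C
t=20: L0/L1/L2 = CD/BGF/- → run C
t=21: L0/L1/L2 = CD/BGF/- → run C
t=22: L0/L1/L2 = D/BGF/- → run D
t=23: L0/L1/L2 = D/BGF/- → run D
t=24: L0/L1/L2 = D/BGF/- → run D
t=25: L0/L1/L2 = D/BGF/- → run D
t=26: L0/L1/L2 = -/BGFD/- → run B
t=27: L0/L1/L2 = -/BGFD/- → run B
t=28: L0/L1/L2 = -/GFD/- → run G
t=29: L0/L1/L2 = -/GFD/- → run G
t=30: L0/L1/L2 = -/GFD/- → run G
t=31: L0/L1/L2 = -/GFD/- → run G
t=32: L0/L1/L2 = -/FD/- → run F
t=33: L0/L1/L2 = -/FD/- → run F
t=34: L0/L1/L2 = -/FD/- → run F
t=35: L0/L1/L2 = -/D/- → run D
t=36: L0/L1/L2 = -/D/- → run D
t=37: L0/L1/L2 = -/D/- → run D
t=38: L0/L1/L2 = -/D/- → run D
t=39: (idle)
t=40: (idle)
t=41: (idle)
t=42: (idle)
t=43: (idle)
t=44: (idle)
t=45: (idle)
t=46: (idle)

context switches = 11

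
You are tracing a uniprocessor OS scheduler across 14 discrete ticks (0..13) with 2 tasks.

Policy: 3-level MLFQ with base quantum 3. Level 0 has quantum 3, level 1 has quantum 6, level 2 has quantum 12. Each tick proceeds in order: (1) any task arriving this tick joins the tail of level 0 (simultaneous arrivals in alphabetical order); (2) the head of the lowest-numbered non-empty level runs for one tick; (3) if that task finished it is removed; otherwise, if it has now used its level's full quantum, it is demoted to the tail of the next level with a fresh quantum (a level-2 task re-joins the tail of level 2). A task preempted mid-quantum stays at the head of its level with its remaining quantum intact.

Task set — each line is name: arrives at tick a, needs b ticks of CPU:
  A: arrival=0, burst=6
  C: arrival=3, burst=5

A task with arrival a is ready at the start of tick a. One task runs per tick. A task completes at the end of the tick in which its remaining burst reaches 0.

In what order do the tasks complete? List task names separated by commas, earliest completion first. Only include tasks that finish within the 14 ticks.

completion order = A, C

t=0: L0/L1/L2 = A/-/- → run A
t=1: L0/L1/L2 = A/-/- → run A
t=2: L0/L1/L2 = A/-/- → run A
t=3: L0/L1/L2 = C/A/- → run C
t=4: L0/L1/L2 = C/A/- → run C
t=5: L0/L1/L2 = C/A/- → run C
t=6: L0/L1/L2 = -/AC/- → run A
t=7: L0/L1/L2 = -/AC/- → run A
t=8: L0/L1/L2 = -/AC/- → run A
t=9: L0/L1/L2 = -/C/- → run C
t=10: L0/L1/L2 = -/C/- → run C
t=11: (idle)
t=12: (idle)
t=13: (idle)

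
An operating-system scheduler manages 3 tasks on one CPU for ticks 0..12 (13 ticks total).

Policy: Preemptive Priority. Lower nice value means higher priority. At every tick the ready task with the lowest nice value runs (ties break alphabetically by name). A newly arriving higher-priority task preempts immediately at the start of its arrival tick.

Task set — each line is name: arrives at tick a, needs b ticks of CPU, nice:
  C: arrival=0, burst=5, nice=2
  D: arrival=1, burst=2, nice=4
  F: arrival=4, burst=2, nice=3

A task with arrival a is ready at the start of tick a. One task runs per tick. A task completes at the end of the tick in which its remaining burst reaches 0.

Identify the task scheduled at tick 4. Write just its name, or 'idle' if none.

running at tick 4 = C

t=0: ready={C} → run C
t=1: ready={C,D} → run C
t=2: ready={C,D} → run C
t=3: ready={C,D} → run C
t=4: ready={C,D,F} → run C
t=5: ready={D,F} → run F
t=6: ready={D,F} → run F
t=7: ready={D} → run D
t=8: ready={D} → run D
t=9: (idle)
t=10: (idle)
t=11: (idle)
t=12: (idle)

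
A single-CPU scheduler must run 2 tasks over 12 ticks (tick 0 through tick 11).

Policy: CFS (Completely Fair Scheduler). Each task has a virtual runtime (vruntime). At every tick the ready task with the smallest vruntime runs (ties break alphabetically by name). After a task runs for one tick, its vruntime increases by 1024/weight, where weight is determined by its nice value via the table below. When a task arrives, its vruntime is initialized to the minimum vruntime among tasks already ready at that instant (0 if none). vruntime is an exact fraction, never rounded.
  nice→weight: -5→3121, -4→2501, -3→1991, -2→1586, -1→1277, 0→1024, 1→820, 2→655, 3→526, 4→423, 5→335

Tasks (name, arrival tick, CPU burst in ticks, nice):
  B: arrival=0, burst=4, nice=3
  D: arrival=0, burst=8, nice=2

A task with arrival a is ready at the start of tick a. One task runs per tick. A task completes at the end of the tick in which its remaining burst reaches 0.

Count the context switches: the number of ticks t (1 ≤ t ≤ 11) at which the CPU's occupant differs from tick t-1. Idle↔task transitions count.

t=0: vr[B=0 D=0] → run B
t=1: vr[B=512/263 D=0] → run D
t=2: vr[B=512/263 D=1024/655] → run D
t=3: vr[B=512/263 D=2048/655] → run B
t=4: vr[B=1024/263 D=2048/655] → run D
t=5: vr[B=1024/263 D=3072/655] → run B
t=6: vr[B=1536/263 D=3072/655] → run D
t=7: vr[B=1536/263 D=4096/655] → run B
t=8: vr[D=4096/655] → run D
t=9: vr[D=1024/131] → run D
t=10: vr[D=6144/655] → run D
t=11: vr[D=7168/655] → run D

context switches = 7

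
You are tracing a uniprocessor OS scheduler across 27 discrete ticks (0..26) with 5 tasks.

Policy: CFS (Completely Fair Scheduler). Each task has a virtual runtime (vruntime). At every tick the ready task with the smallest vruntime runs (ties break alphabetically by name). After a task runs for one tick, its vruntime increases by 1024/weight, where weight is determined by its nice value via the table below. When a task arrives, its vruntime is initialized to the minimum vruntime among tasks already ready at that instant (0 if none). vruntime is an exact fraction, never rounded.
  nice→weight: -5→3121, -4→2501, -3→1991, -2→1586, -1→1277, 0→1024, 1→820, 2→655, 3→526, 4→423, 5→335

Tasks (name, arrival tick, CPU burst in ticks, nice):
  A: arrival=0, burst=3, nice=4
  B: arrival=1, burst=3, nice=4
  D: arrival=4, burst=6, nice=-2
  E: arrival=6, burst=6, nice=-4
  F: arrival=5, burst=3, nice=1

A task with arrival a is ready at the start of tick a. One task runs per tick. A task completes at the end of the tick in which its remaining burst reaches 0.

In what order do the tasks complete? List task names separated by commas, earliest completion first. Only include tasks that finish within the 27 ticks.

completion order = A, E, B, F, D

t=0: vr[A=0] → run A
t=1: vr[A=1024/423 B=1024/423] → run A
t=2: vr[A=2048/423 B=1024/423] → run B
t=3: vr[A=2048/423 B=2048/423] → run A
t=4: vr[B=2048/423 D=2048/423] → run B
t=5: vr[B=1024/141 D=2048/423 F=2048/423] → run D
t=6: vr[B=1024/141 D=1840640/335439 E=2048/423 F=2048/423] → run E
t=7: vr[B=1024/141 D=1840640/335439 E=5555200/1057923 F=2048/423] → run F
t=8: vr[B=1024/141 D=1840640/335439 E=5555200/1057923 F=528128/86715] → run E
t=9: vr[B=1024/141 D=1840640/335439 E=5988352/1057923 F=528128/86715] → run D
t=10: vr[B=1024/141 D=2057216/335439 E=5988352/1057923 F=528128/86715] → run E
t=11: vr[B=1024/141 D=2057216/335439 E=6421504/1057923 F=528128/86715] → run E
t=12: vr[B=1024/141 D=2057216/335439 E=6854656/1057923 F=528128/86715] → run F
t=13: vr[B=1024/141 D=2057216/335439 E=6854656/1057923 F=636416/86715] → run D
t=14: vr[B=1024/141 D=2273792/335439 E=6854656/1057923 F=636416/86715] → run E
t=15: vr[B=1024/141 D=2273792/335439 E=7287808/1057923 F=636416/86715] → run D
t=16: vr[B=1024/141 D=2490368/335439 E=7287808/1057923 F=636416/86715] → run E
t=17: vr[B=1024/141 D=2490368/335439 F=636416/86715] → run B
t=18: vr[D=2490368/335439 F=636416/86715] → run F
t=19: vr[D=2490368/335439] → run D
t=20: vr[D=2706944/335439] → run D
t=21: (idle)
t=22: (idle)
t=23: (idle)
t=24: (idle)
t=25: (idle)
t=26: (idle)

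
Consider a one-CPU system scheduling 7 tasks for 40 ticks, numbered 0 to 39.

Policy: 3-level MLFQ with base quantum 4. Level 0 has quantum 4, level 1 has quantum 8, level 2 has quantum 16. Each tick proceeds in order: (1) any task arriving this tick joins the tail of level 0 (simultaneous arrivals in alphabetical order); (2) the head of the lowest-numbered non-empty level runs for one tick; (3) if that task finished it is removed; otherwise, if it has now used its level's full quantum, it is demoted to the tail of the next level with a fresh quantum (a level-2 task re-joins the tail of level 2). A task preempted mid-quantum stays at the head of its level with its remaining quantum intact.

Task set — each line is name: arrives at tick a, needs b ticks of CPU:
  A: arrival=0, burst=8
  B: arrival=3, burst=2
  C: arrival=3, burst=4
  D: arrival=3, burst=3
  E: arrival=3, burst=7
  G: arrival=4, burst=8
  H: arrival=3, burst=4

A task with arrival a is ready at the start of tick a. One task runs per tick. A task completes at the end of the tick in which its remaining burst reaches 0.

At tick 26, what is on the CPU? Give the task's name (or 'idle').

t=0: L0/L1/L2 = A/-/- → run A
t=1: L0/L1/L2 = A/-/- → run A
t=2: L0/L1/L2 = A/-/- → run A
t=3: L0/L1/L2 = ABCDEH/-/- → run A
t=4: L0/L1/L2 = BCDEHG/A/- → run B
t=5: L0/L1/L2 = BCDEHG/A/- → run B
t=6: L0/L1/L2 = CDEHG/A/- → run C
t=7: L0/L1/L2 = CDEHG/A/- → run C
t=8: L0/L1/L2 = CDEHG/A/- → run C
t=9: L0/L1/L2 = CDEHG/A/- → run C
t=10: L0/L1/L2 = DEHG/A/- → run D
t=11: L0/L1/L2 = DEHG/A/- → run D
t=12: L0/L1/L2 = DEHG/A/- → run D
t=13: L0/L1/L2 = EHG/A/- → run E
t=14: L0/L1/L2 = EHG/A/- → run E
t=15: L0/L1/L2 = EHG/A/- → run E
t=16: L0/L1/L2 = EHG/A/- → run E
t=17: L0/L1/L2 = HG/AE/- → run H
t=18: L0/L1/L2 = HG/AE/- → run H
t=19: L0/L1/L2 = HG/AE/- → run H
t=20: L0/L1/L2 = HG/AE/- → run H
t=21: L0/L1/L2 = G/AE/- → run G
t=22: L0/L1/L2 = G/AE/- → run G
t=23: L0/L1/L2 = G/AE/- → run G
t=24: L0/L1/L2 = G/AE/- → run G
t=25: L0/L1/L2 = -/AEG/- → run A
t=26: L0/L1/L2 = -/AEG/- → run A
t=27: L0/L1/L2 = -/AEG/- → run A
t=28: L0/L1/L2 = -/AEG/- → run A
t=29: L0/L1/L2 = -/EG/- → run E
t=30: L0/L1/L2 = -/EG/- → run E
t=31: L0/L1/L2 = -/EG/- → run E
t=32: L0/L1/L2 = -/G/- → run G
t=33: L0/L1/L2 = -/G/- → run G
t=34: L0/L1/L2 = -/G/- → run G
t=35: L0/L1/L2 = -/G/- → run G
t=36: (idle)
t=37: (idle)
t=38: (idle)
t=39: (idle)

running at tick 26 = A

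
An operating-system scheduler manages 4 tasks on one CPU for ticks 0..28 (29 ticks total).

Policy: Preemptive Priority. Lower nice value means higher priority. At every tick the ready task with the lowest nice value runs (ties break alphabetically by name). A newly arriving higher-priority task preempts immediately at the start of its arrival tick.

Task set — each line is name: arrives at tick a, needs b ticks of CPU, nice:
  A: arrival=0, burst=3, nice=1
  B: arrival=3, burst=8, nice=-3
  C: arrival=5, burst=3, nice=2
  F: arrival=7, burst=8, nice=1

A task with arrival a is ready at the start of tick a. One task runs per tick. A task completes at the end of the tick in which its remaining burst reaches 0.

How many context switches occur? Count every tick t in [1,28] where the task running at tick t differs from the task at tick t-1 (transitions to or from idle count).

t=0: ready={A} → run A
t=1: ready={A} → run A
t=2: ready={A} → run A
t=3: ready={B} → run B
t=4: ready={B} → run B
t=5: ready={B,C} → run B
t=6: ready={B,C} → run B
t=7: ready={B,C,F} → run B
t=8: ready={B,C,F} → run B
t=9: ready={B,C,F} → run B
t=10: ready={B,C,F} → run B
t=11: ready={C,F} → run F
t=12: ready={C,F} → run F
t=13: ready={C,F} → run F
t=14: ready={C,F} → run F
t=15: ready={C,F} → run F
t=16: ready={C,F} → run F
t=17: ready={C,F} → run F
t=18: ready={C,F} → run F
t=19: ready={C} → run C
t=20: ready={C} → run C
t=21: ready={C} → run C
t=22: (idle)
t=23: (idle)
t=24: (idle)
t=25: (idle)
t=26: (idle)
t=27: (idle)
t=28: (idle)

context switches = 4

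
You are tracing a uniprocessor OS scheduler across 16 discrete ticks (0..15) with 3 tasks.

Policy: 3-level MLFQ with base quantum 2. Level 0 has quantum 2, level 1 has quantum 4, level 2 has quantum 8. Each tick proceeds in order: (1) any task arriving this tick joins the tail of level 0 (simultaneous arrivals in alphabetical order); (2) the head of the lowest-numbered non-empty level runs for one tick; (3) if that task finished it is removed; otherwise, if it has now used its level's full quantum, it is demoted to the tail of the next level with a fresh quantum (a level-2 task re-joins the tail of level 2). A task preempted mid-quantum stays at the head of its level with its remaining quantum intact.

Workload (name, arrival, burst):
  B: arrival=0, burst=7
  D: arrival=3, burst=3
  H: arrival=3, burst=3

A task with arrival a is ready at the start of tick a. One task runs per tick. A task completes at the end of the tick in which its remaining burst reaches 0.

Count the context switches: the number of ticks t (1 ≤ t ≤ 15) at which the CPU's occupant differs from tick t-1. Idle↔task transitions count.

t=0: L0/L1/L2 = B/-/- → run B
t=1: L0/L1/L2 = B/-/- → run B
t=2: L0/L1/L2 = -/B/- → run B
t=3: L0/L1/L2 = DH/B/- → run D
t=4: L0/L1/L2 = DH/B/- → run D
t=5: L0/L1/L2 = H/BD/- → run H
t=6: L0/L1/L2 = H/BD/- → run H
t=7: L0/L1/L2 = -/BDH/- → run B
t=8: L0/L1/L2 = -/BDH/- → run B
t=9: L0/L1/L2 = -/BDH/- → run B
t=10: L0/L1/L2 = -/DH/B → run D
t=11: L0/L1/L2 = -/H/B → run H
t=12: L0/L1/L2 = -/-/B → run B
t=13: (idle)
t=14: (idle)
t=15: (idle)

context switches = 7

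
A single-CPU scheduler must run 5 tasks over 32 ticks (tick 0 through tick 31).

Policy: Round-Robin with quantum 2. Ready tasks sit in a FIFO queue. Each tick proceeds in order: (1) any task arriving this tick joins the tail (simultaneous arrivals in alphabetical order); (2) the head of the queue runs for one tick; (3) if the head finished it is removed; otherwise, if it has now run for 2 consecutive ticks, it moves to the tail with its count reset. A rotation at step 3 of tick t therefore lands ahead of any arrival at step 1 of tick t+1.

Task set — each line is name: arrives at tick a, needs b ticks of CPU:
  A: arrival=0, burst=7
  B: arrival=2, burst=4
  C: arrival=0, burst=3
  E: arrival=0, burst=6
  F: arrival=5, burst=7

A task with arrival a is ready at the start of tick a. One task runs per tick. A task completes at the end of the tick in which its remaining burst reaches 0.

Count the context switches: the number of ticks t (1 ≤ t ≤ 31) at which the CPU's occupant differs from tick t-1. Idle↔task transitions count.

context switches = 14

t=0: queue=[A,C,E] q_used=0 → run A
t=1: queue=[A,C,E] q_used=1 → run A
t=2: queue=[C,E,A,B] q_used=0 → run C
t=3: queue=[C,E,A,B] q_used=1 → run C
t=4: queue=[E,A,B,C] q_used=0 → run E
t=5: queue=[E,A,B,C,F] q_used=1 → run E
t=6: queue=[A,B,C,F,E] q_used=0 → run A
t=7: queue=[A,B,C,F,E] q_used=1 → run A
t=8: queue=[B,C,F,E,A] q_used=0 → run B
t=9: queue=[B,C,F,E,A] q_used=1 → run B
t=10: queue=[C,F,E,A,B] q_used=0 → run C
t=11: queue=[F,E,A,B] q_used=0 → run F
t=12: queue=[F,E,A,B] q_used=1 → run F
t=13: queue=[E,A,B,F] q_used=0 → run E
t=14: queue=[E,A,B,F] q_used=1 → run E
t=15: queue=[A,B,F,E] q_used=0 → run A
t=16: queue=[A,B,F,E] q_used=1 → run A
t=17: queue=[B,F,E,A] q_used=0 → run B
t=18: queue=[B,F,E,A] q_used=1 → run B
t=19: queue=[F,E,A] q_used=0 → run F
t=20: queue=[F,E,A] q_used=1 → run F
t=21: queue=[E,A,F] q_used=0 → run E
t=22: queue=[E,A,F] q_used=1 → run E
t=23: queue=[A,F] q_used=0 → run A
t=24: queue=[F] q_used=0 → run F
t=25: queue=[F] q_used=1 → run F
t=26: queue=[F] q_used=0 → run F
t=27: (idle)
t=28: (idle)
t=29: (idle)
t=30: (idle)
t=31: (idle)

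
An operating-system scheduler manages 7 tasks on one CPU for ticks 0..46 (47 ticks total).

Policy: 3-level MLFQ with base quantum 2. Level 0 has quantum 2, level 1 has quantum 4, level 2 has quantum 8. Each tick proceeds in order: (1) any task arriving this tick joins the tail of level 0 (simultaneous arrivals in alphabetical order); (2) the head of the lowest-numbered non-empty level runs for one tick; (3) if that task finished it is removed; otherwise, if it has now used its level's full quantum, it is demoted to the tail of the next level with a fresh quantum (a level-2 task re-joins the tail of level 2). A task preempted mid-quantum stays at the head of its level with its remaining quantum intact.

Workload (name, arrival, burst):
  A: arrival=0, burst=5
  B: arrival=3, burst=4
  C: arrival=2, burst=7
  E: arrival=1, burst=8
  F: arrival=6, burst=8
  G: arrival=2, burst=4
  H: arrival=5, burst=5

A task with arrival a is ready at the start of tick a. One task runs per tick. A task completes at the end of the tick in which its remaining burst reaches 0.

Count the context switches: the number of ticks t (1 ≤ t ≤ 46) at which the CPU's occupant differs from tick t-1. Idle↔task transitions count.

t=0: L0/L1/L2 = A/-/- → run A
t=1: L0/L1/L2 = AE/-/- → run A
t=2: L0/L1/L2 = ECG/A/- → run E
t=3: L0/L1/L2 = ECGB/A/- → run E
t=4: L0/L1/L2 = CGB/AE/- → run C
t=5: L0/L1/L2 = CGBH/AE/- → run C
t=6: L0/L1/L2 = GBHF/AEC/- → run G
t=7: L0/L1/L2 = GBHF/AEC/- → run G
t=8: L0/L1/L2 = BHF/AECG/- → run B
t=9: L0/L1/L2 = BHF/AECG/- → run B
t=10: L0/L1/L2 = HF/AECGB/- → run H
t=11: L0/L1/L2 = HF/AECGB/- → run H
t=12: L0/L1/L2 = F/AECGBH/- → run F
t=13: L0/L1/L2 = F/AECGBH/- → run F
t=14: L0/L1/L2 = -/AECGBHF/- → run A
t=15: L0/L1/L2 = -/AECGBHF/- → run A
t=16: L0/L1/L2 = -/AECGBHF/- → run A
t=17: L0/L1/L2 = -/ECGBHF/- → run E
t=18: L0/L1/L2 = -/ECGBHF/- → run E
t=19: L0/L1/L2 = -/ECGBHF/- → run E
t=20: L0/L1/L2 = -/ECGBHF/- → run E
t=21: L0/L1/L2 = -/CGBHF/E → run C
t=22: L0/L1/L2 = -/CGBHF/E → run C
t=23: L0/L1/L2 = -/CGBHF/E → run C
t=24: L0/L1/L2 = -/CGBHF/E → run C
t=25: L0/L1/L2 = -/GBHF/EC → run G
t=26: L0/L1/L2 = -/GBHF/EC → run G
t=27: L0/L1/L2 = -/BHF/EC → run B
t=28: L0/L1/L2 = -/BHF/EC → run B
t=29: L0/L1/L2 = -/HF/EC → run H
t=30: L0/L1/L2 = -/HF/EC → run H
t=31: L0/L1/L2 = -/HF/EC → run H
t=32: L0/L1/L2 = -/F/EC → run F
t=33: L0/L1/L2 = -/F/EC → run F
t=34: L0/L1/L2 = -/F/EC → run F
t=35: L0/L1/L2 = -/F/EC → run F
t=36: L0/L1/L2 = -/-/ECF → run E
t=37: L0/L1/L2 = -/-/ECF → run E
t=38: L0/L1/L2 = -/-/CF → run C
t=39: L0/L1/L2 = -/-/F → run F
t=40: L0/L1/L2 = -/-/F → run F
t=41: (idle)
t=42: (idle)
t=43: (idle)
t=44: (idle)
t=45: (idle)
t=46: (idle)

context switches = 17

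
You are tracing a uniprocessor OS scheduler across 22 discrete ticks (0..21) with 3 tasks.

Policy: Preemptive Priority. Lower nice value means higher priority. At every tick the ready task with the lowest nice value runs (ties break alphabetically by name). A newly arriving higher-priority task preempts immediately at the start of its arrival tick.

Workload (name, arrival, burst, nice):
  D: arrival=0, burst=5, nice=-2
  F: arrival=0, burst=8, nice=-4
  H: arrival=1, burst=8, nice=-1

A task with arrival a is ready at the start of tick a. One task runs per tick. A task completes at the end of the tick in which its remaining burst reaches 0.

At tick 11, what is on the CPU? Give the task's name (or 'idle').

running at tick 11 = D

t=0: ready={D,F} → run F
t=1: ready={D,F,H} → run F
t=2: ready={D,F,H} → run F
t=3: ready={D,F,H} → run F
t=4: ready={D,F,H} → run F
t=5: ready={D,F,H} → run F
t=6: ready={D,F,H} → run F
t=7: ready={D,F,H} → run F
t=8: ready={D,H} → run D
t=9: ready={D,H} → run D
t=10: ready={D,H} → run D
t=11: ready={D,H} → run D
t=12: ready={D,H} → run D
t=13: ready={H} → run H
t=14: ready={H} → run H
t=15: ready={H} → run H
t=16: ready={H} → run H
t=17: ready={H} → run H
t=18: ready={H} → run H
t=19: ready={H} → run H
t=20: ready={H} → run H
t=21: (idle)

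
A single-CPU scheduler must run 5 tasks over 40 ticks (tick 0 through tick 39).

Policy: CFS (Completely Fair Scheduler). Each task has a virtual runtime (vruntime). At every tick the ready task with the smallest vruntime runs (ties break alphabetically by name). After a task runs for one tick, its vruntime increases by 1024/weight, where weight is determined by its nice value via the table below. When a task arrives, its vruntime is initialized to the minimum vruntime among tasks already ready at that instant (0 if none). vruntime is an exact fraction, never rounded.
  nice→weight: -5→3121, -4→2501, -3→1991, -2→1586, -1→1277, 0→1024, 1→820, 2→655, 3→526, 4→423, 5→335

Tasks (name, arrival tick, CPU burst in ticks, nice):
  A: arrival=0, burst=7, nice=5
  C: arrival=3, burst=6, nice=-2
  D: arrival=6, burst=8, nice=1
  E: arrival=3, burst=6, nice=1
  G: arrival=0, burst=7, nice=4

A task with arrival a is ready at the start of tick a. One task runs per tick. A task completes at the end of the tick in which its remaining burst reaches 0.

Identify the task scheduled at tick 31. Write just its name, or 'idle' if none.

t=0: vr[A=0 G=0] → run A
t=1: vr[A=1024/335 G=0] → run G
t=2: vr[A=1024/335 G=1024/423] → run G
t=3: vr[A=1024/335 C=1024/335 E=1024/335 G=2048/423] → run A
t=4: vr[A=2048/335 C=1024/335 E=1024/335 G=2048/423] → run C
t=5: vr[A=2048/335 C=983552/265655 E=1024/335 G=2048/423] → run E
t=6: vr[A=2048/335 C=983552/265655 D=983552/265655 E=59136/13735 G=2048/423] → run C
t=7: vr[A=2048/335 C=1155072/265655 D=983552/265655 E=59136/13735 G=2048/423] → run D
t=8: vr[A=2048/335 C=1155072/265655 D=53927168/10891855 E=59136/13735 G=2048/423] → run E
t=9: vr[A=2048/335 C=1155072/265655 D=53927168/10891855 E=76288/13735 G=2048/423] → run C
t=10: vr[A=2048/335 C=1326592/265655 D=53927168/10891855 E=76288/13735 G=2048/423] → run G
t=11: vr[A=2048/335 C=1326592/265655 D=53927168/10891855 E=76288/13735 G=1024/141] → run D
t=12: vr[A=2048/335 C=1326592/265655 D=67528704/10891855 E=76288/13735 G=1024/141] → run C
t=13: vr[A=2048/335 C=1498112/265655 D=67528704/10891855 E=76288/13735 G=1024/141] → run E
t=14: vr[A=2048/335 C=1498112/265655 D=67528704/10891855 E=18688/2747 G=1024/141] → run C
t=15: vr[A=2048/335 C=1669632/265655 D=67528704/10891855 E=18688/2747 G=1024/141] → run A
t=16: vr[A=3072/335 C=1669632/265655 D=67528704/10891855 E=18688/2747 G=1024/141] → run D
t=17: vr[A=3072/335 C=1669632/265655 D=16226048/2178371 E=18688/2747 G=1024/141] → run C
t=18: vr[A=3072/335 D=16226048/2178371 E=18688/2747 G=1024/141] → run E
t=19: vr[A=3072/335 D=16226048/2178371 E=110592/13735 G=1024/141] → run G
t=20: vr[A=3072/335 D=16226048/2178371 E=110592/13735 G=4096/423] → run D
t=21: vr[A=3072/335 D=94731776/10891855 E=110592/13735 G=4096/423] → run E
t=22: vr[A=3072/335 D=94731776/10891855 E=127744/13735 G=4096/423] → run D
t=23: vr[A=3072/335 D=108333312/10891855 E=127744/13735 G=4096/423] → run A
t=24: vr[A=4096/335 D=108333312/10891855 E=127744/13735 G=4096/423] → run E
t=25: vr[A=4096/335 D=108333312/10891855 G=4096/423] → run G
t=26: vr[A=4096/335 D=108333312/10891855 G=5120/423] → run D
t=27: vr[A=4096/335 D=121934848/10891855 G=5120/423] → run D
t=28: vr[A=4096/335 D=135536384/10891855 G=5120/423] → run G
t=29: vr[A=4096/335 D=135536384/10891855 G=2048/141] → run A
t=30: vr[A=1024/67 D=135536384/10891855 G=2048/141] → run D
t=31: vr[A=1024/67 G=2048/141] → run G
t=32: vr[A=1024/67] → run A
t=33: vr[A=6144/335] → run A
t=34: (idle)
t=35: (idle)
t=36: (idle)
t=37: (idle)
t=38: (idle)
t=39: (idle)

running at tick 31 = G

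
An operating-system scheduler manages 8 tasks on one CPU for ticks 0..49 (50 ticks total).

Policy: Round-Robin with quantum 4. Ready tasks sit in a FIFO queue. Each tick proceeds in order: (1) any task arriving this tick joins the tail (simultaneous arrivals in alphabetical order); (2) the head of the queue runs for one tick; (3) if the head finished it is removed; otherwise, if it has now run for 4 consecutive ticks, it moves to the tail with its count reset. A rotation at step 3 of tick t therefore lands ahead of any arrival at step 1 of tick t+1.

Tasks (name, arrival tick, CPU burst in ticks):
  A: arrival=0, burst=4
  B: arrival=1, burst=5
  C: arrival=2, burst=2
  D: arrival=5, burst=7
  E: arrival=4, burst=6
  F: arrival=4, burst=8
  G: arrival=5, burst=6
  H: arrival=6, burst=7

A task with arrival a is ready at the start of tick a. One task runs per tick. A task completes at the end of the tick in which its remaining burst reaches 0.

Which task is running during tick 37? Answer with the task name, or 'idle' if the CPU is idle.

t=0: queue=[A] q_used=0 → run A
t=1: queue=[A,B] q_used=1 → run A
t=2: queue=[A,B,C] q_used=2 → run A
t=3: queue=[A,B,C] q_used=3 → run A
t=4: queue=[B,C,E,F] q_used=0 → run B
t=5: queue=[B,C,E,F,D,G] q_used=1 → run B
t=6: queue=[B,C,E,F,D,G,H] q_used=2 → run B
t=7: queue=[B,C,E,F,D,G,H] q_used=3 → run B
t=8: queue=[C,E,F,D,G,H,B] q_used=0 → run C
t=9: queue=[C,E,F,D,G,H,B] q_used=1 → run C
t=10: queue=[E,F,D,G,H,B] q_used=0 → run E
t=11: queue=[E,F,D,G,H,B] q_used=1 → run E
t=12: queue=[E,F,D,G,H,B] q_used=2 → run E
t=13: queue=[E,F,D,G,H,B] q_used=3 → run E
t=14: queue=[F,D,G,H,B,E] q_used=0 → run F
t=15: queue=[F,D,G,H,B,E] q_used=1 → run F
t=16: queue=[F,D,G,H,B,E] q_used=2 → run F
t=17: queue=[F,D,G,H,B,E] q_used=3 → run F
t=18: queue=[D,G,H,B,E,F] q_used=0 → run D
t=19: queue=[D,G,H,B,E,F] q_used=1 → run D
t=20: queue=[D,G,H,B,E,F] q_used=2 → run D
t=21: queue=[D,G,H,B,E,F] q_used=3 → run D
t=22: queue=[G,H,B,E,F,D] q_used=0 → run G
t=23: queue=[G,H,B,E,F,D] q_used=1 → run G
t=24: queue=[G,H,B,E,F,D] q_used=2 → run G
t=25: queue=[G,H,B,E,F,D] q_used=3 → run G
t=26: queue=[H,B,E,F,D,G] q_used=0 → run H
t=27: queue=[H,B,E,F,D,G] q_used=1 → run H
t=28: queue=[H,B,E,F,D,G] q_used=2 → run H
t=29: queue=[H,B,E,F,D,G] q_used=3 → run H
t=30: queue=[B,E,F,D,G,H] q_used=0 → run B
t=31: queue=[E,F,D,G,H] q_used=0 → run E
t=32: queue=[E,F,D,G,H] q_used=1 → run E
t=33: queue=[F,D,G,H] q_used=0 → run F
t=34: queue=[F,D,G,H] q_used=1 → run F
t=35: queue=[F,D,G,H] q_used=2 → run F
t=36: queue=[F,D,G,H] q_used=3 → run F
t=37: queue=[D,G,H] q_used=0 → run D
t=38: queue=[D,G,H] q_used=1 → run D
t=39: queue=[D,G,H] q_used=2 → run D
t=40: queue=[G,H] q_used=0 → run G
t=41: queue=[G,H] q_used=1 → run G
t=42: queue=[H] q_used=0 → run H
t=43: queue=[H] q_used=1 → run H
t=44: queue=[H] q_used=2 → run H
t=45: (idle)
t=46: (idle)
t=47: (idle)
t=48: (idle)
t=49: (idle)

running at tick 37 = D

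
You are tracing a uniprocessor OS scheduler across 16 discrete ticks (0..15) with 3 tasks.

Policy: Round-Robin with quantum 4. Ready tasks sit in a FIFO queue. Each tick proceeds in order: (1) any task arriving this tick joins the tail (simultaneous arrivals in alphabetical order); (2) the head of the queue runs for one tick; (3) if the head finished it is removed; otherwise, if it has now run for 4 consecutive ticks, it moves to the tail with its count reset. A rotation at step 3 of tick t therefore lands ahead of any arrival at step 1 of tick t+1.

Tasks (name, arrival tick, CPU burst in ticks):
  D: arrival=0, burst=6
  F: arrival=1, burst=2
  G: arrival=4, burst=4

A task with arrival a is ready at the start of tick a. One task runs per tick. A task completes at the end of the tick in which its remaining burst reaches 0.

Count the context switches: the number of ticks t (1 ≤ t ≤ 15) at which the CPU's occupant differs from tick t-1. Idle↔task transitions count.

context switches = 4

t=0: queue=[D] q_used=0 → run D
t=1: queue=[D,F] q_used=1 → run D
t=2: queue=[D,F] q_used=2 → run D
t=3: queue=[D,F] q_used=3 → run D
t=4: queue=[F,D,G] q_used=0 → run F
t=5: queue=[F,D,G] q_used=1 → run F
t=6: queue=[D,G] q_used=0 → run D
t=7: queue=[D,G] q_used=1 → run D
t=8: queue=[G] q_used=0 → run G
t=9: queue=[G] q_used=1 → run G
t=10: queue=[G] q_used=2 → run G
t=11: queue=[G] q_used=3 → run G
t=12: (idle)
t=13: (idle)
t=14: (idle)
t=15: (idle)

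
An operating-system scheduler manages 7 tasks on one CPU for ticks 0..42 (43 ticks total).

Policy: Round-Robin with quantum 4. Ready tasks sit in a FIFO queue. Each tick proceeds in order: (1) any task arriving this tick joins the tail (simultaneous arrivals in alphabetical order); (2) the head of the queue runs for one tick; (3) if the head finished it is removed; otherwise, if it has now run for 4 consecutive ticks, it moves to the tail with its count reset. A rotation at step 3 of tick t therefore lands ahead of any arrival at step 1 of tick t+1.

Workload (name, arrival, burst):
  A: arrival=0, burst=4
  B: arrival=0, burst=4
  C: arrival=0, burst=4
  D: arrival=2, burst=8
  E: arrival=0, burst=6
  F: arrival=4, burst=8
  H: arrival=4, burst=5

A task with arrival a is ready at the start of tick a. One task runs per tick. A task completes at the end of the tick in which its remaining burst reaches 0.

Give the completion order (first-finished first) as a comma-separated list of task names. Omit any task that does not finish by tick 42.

t=0: queue=[A,B,C,E] q_used=0 → run A
t=1: queue=[A,B,C,E] q_used=1 → run A
t=2: queue=[A,B,C,E,D] q_used=2 → run A
t=3: queue=[A,B,C,E,D] q_used=3 → run A
t=4: queue=[B,C,E,D,F,H] q_used=0 → run B
t=5: queue=[B,C,E,D,F,H] q_used=1 → run B
t=6: queue=[B,C,E,D,F,H] q_used=2 → run B
t=7: queue=[B,C,E,D,F,H] q_used=3 → run B
t=8: queue=[C,E,D,F,H] q_used=0 → run C
t=9: queue=[C,E,D,F,H] q_used=1 → run C
t=10: queue=[C,E,D,F,H] q_used=2 → run C
t=11: queue=[C,E,D,F,H] q_used=3 → run C
t=12: queue=[E,D,F,H] q_used=0 → run E
t=13: queue=[E,D,F,H] q_used=1 → run E
t=14: queue=[E,D,F,H] q_used=2 → run E
t=15: queue=[E,D,F,H] q_used=3 → run E
t=16: queue=[D,F,H,E] q_used=0 → run D
t=17: queue=[D,F,H,E] q_used=1 → run D
t=18: queue=[D,F,H,E] q_used=2 → run D
t=19: queue=[D,F,H,E] q_used=3 → run D
t=20: queue=[F,H,E,D] q_used=0 → run F
t=21: queue=[F,H,E,D] q_used=1 → run F
t=22: queue=[F,H,E,D] q_used=2 → run F
t=23: queue=[F,H,E,D] q_used=3 → run F
t=24: queue=[H,E,D,F] q_used=0 → run H
t=25: queue=[H,E,D,F] q_used=1 → run H
t=26: queue=[H,E,D,F] q_used=2 → run H
t=27: queue=[H,E,D,F] q_used=3 → run H
t=28: queue=[E,D,F,H] q_used=0 → run E
t=29: queue=[E,D,F,H] q_used=1 → run E
t=30: queue=[D,F,H] q_used=0 → run D
t=31: queue=[D,F,H] q_used=1 → run D
t=32: queue=[D,F,H] q_used=2 → run D
t=33: queue=[D,F,H] q_used=3 → run D
t=34: queue=[F,H] q_used=0 → run F
t=35: queue=[F,H] q_used=1 → run F
t=36: queue=[F,H] q_used=2 → run F
t=37: queue=[F,H] q_used=3 → run F
t=38: queue=[H] q_used=0 → run H
t=39: (idle)
t=40: (idle)
t=41: (idle)
t=42: (idle)

completion order = A, B, C, E, D, F, H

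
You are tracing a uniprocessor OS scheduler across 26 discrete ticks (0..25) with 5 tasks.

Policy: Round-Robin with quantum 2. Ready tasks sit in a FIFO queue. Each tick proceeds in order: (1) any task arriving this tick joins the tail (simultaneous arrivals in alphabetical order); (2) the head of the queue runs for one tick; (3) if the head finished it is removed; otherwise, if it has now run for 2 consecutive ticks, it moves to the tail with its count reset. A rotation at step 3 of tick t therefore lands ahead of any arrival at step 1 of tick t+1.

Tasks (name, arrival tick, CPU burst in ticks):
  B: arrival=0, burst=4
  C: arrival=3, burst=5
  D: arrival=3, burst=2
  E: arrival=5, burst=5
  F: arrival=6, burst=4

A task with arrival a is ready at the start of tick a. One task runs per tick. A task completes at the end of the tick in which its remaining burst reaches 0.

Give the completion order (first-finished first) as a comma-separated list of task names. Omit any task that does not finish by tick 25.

t=0: queue=[B] q_used=0 → run B
t=1: queue=[B] q_used=1 → run B
t=2: queue=[B] q_used=0 → run B
t=3: queue=[B,C,D] q_used=1 → run B
t=4: queue=[C,D] q_used=0 → run C
t=5: queue=[C,D,E] q_used=1 → run C
t=6: queue=[D,E,C,F] q_used=0 → run D
t=7: queue=[D,E,C,F] q_used=1 → run D
t=8: queue=[E,C,F] q_used=0 → run E
t=9: queue=[E,C,F] q_used=1 → run E
t=10: queue=[C,F,E] q_used=0 → run C
t=11: queue=[C,F,E] q_used=1 → run C
t=12: queue=[F,E,C] q_used=0 → run F
t=13: queue=[F,E,C] q_used=1 → run F
t=14: queue=[E,C,F] q_used=0 → run E
t=15: queue=[E,C,F] q_used=1 → run E
t=16: queue=[C,F,E] q_used=0 → run C
t=17: queue=[F,E] q_used=0 → run F
t=18: queue=[F,E] q_used=1 → run F
t=19: queue=[E] q_used=0 → run E
t=20: (idle)
t=21: (idle)
t=22: (idle)
t=23: (idle)
t=24: (idle)
t=25: (idle)

completion order = B, D, C, F, E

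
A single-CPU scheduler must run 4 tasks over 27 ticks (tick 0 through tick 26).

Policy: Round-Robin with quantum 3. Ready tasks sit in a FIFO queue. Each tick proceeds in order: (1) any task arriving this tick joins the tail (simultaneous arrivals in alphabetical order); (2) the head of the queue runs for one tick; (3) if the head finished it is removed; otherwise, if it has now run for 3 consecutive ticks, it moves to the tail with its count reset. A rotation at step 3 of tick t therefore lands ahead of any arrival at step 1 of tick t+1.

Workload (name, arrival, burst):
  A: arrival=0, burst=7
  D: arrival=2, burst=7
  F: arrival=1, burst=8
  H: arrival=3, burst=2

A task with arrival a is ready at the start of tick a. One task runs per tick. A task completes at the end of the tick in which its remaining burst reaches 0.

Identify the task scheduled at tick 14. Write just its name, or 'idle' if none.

t=0: queue=[A] q_used=0 → run A
t=1: queue=[A,F] q_used=1 → run A
t=2: queue=[A,F,D] q_used=2 → run A
t=3: queue=[F,D,A,H] q_used=0 → run F
t=4: queue=[F,D,A,H] q_used=1 → run F
t=5: queue=[F,D,A,H] q_used=2 → run F
t=6: queue=[D,A,H,F] q_used=0 → run D
t=7: queue=[D,A,H,F] q_used=1 → run D
t=8: queue=[D,A,H,F] q_used=2 → run D
t=9: queue=[A,H,F,D] q_used=0 → run A
t=10: queue=[A,H,F,D] q_used=1 → run A
t=11: queue=[A,H,F,D] q_used=2 → run A
t=12: queue=[H,F,D,A] q_used=0 → run H
t=13: queue=[H,F,D,A] q_used=1 → run H
t=14: queue=[F,D,A] q_used=0 → run F
t=15: queue=[F,D,A] q_used=1 → run F
t=16: queue=[F,D,A] q_used=2 → run F
t=17: queue=[D,A,F] q_used=0 → run D
t=18: queue=[D,A,F] q_used=1 → run D
t=19: queue=[D,A,F] q_used=2 → run D
t=20: queue=[A,F,D] q_used=0 → run A
t=21: queue=[F,D] q_used=0 → run F
t=22: queue=[F,D] q_used=1 → run F
t=23: queue=[D] q_used=0 → run D
t=24: (idle)
t=25: (idle)
t=26: (idle)

running at tick 14 = F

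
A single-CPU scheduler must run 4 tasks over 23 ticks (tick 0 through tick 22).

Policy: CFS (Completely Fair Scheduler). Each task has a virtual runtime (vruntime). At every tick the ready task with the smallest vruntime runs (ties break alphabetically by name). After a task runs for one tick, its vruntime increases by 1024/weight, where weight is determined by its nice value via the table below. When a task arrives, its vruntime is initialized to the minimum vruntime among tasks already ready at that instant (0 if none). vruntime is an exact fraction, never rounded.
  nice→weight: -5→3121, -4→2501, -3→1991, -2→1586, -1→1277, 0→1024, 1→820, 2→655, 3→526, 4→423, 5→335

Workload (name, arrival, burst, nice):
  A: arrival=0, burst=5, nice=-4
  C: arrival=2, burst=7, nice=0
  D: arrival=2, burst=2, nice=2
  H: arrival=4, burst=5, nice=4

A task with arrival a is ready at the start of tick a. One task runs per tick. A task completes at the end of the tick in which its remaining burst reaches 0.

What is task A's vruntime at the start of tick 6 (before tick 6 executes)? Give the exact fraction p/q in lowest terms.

vruntime(A, start of tick 6) = 3072/2501

t=0: vr[A=0] → run A
t=1: vr[A=1024/2501] → run A
t=2: vr[A=2048/2501 C=2048/2501 D=2048/2501] → run A
t=3: vr[A=3072/2501 C=2048/2501 D=2048/2501] → run C
t=4: vr[A=3072/2501 C=4549/2501 D=2048/2501 H=2048/2501] → run D
t=5: vr[A=3072/2501 C=4549/2501 D=3902464/1638155 H=2048/2501] → run H
t=6: vr[A=3072/2501 C=4549/2501 D=3902464/1638155 H=3427328/1057923] → run A
t=7: vr[A=4096/2501 C=4549/2501 D=3902464/1638155 H=3427328/1057923] → run A
t=8: vr[C=4549/2501 D=3902464/1638155 H=3427328/1057923] → run C
t=9: vr[C=7050/2501 D=3902464/1638155 H=3427328/1057923] → run D
t=10: vr[C=7050/2501 H=3427328/1057923] → run C
t=11: vr[C=9551/2501 H=3427328/1057923] → run H
t=12: vr[C=9551/2501 H=5988352/1057923] → run C
t=13: vr[C=12052/2501 H=5988352/1057923] → run C
t=14: vr[C=14553/2501 H=5988352/1057923] → run H
t=15: vr[C=14553/2501 H=2849792/352641] → run C
t=16: vr[C=17054/2501 H=2849792/352641] → run C
t=17: vr[H=2849792/352641] → run H
t=18: vr[H=11110400/1057923] → run H
t=19: (idle)
t=20: (idle)
t=21: (idle)
t=22: (idle)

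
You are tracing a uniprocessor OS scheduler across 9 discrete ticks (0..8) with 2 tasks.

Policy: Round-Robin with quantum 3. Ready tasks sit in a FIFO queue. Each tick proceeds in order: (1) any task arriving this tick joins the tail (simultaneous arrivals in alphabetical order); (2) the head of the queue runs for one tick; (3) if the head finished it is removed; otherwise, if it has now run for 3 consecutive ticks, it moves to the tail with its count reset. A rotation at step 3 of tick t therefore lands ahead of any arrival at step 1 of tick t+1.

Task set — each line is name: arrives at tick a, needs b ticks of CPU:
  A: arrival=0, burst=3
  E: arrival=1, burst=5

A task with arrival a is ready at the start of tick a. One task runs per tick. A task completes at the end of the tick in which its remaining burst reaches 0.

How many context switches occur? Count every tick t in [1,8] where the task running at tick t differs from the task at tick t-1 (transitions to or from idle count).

t=0: queue=[A] q_used=0 → run A
t=1: queue=[A,E] q_used=1 → run A
t=2: queue=[A,E] q_used=2 → run A
t=3: queue=[E] q_used=0 → run E
t=4: queue=[E] q_used=1 → run E
t=5: queue=[E] q_used=2 → run E
t=6: queue=[E] q_used=0 → run E
t=7: queue=[E] q_used=1 → run E
t=8: (idle)

context switches = 2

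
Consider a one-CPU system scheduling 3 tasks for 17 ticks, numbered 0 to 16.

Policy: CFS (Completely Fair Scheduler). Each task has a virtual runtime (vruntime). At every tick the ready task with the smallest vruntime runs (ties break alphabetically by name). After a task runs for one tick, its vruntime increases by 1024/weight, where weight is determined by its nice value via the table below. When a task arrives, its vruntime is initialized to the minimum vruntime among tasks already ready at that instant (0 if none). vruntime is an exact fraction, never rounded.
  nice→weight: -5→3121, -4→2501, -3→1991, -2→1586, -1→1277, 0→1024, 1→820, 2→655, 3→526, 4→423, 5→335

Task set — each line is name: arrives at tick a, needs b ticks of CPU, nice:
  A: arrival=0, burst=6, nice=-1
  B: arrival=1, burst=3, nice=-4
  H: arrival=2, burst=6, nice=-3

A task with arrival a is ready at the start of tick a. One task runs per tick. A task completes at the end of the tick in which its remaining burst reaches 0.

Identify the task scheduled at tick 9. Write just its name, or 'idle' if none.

running at tick 9 = H

t=0: vr[A=0] → run A
t=1: vr[A=1024/1277 B=1024/1277] → run A
t=2: vr[A=2048/1277 B=1024/1277 H=1024/1277] → run B
t=3: vr[A=2048/1277 B=3868672/3193777 H=1024/1277] → run H
t=4: vr[A=2048/1277 B=3868672/3193777 H=3346432/2542507] → run B
t=5: vr[A=2048/1277 B=5176320/3193777 H=3346432/2542507] → run H
t=6: vr[A=2048/1277 B=5176320/3193777 H=4654080/2542507] → run A
t=7: vr[A=3072/1277 B=5176320/3193777 H=4654080/2542507] → run B
t=8: vr[A=3072/1277 H=4654080/2542507] → run H
t=9: vr[A=3072/1277 H=5961728/2542507] → run H
t=10: vr[A=3072/1277 H=7269376/2542507] → run A
t=11: vr[A=4096/1277 H=7269376/2542507] → run H
t=12: vr[A=4096/1277 H=8577024/2542507] → run A
t=13: vr[A=5120/1277 H=8577024/2542507] → run H
t=14: vr[A=5120/1277] → run A
t=15: (idle)
t=16: (idle)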